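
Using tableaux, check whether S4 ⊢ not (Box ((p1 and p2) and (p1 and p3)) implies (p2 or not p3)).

Not valid

Tableau for the negation Box ((p1 and p2) and (p1 and p3)) implies (p2 or not p3):
1. Box ((p1 and p2) and (p1 and p3)) implies (p2 or not p3), 0
2. p2 or not p3, 0   [implies-rule on 1 (branches; this branch)]
3. not p3, 0   [or-rule on 2 (branches; this branch)]
Accessibility: 0R0
The negation has an open branch (countermodel exists).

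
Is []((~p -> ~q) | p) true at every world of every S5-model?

Tableau for the negation ~[]((~p -> ~q) | p):
1. ~[]((~p -> ~q) | p), u
2. ~((~p -> ~q) | p), v   [~[]-rule on 1: fresh world v, uRv]
3. ~(~p -> ~q), v   [~|-rule on 2]
4. ~p, v   [~|-rule on 2]
5. q, v   [~->-rule on 3]
Accessibility: uRu, uRv, vRu, vRv
The negation has an open branch (countermodel exists).

Not valid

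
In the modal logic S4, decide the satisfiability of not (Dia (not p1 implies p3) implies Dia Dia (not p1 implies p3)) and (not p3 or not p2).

No, unsatisfiable

1. not (Dia (not p1 implies p3) implies Dia Dia (not p1 implies p3)) and (not p3 or not p2), 0
2. not (Dia (not p1 implies p3) implies Dia Dia (not p1 implies p3)), 0   [and-rule on 1]
3. not p3 or not p2, 0   [and-rule on 1]
4. Dia (not p1 implies p3), 0   [neg-implies-rule on 2]
5. not Dia Dia (not p1 implies p3), 0   [neg-implies-rule on 2]
6. not Dia (not p1 implies p3), 0   [neg-Dia-rule on 5 via 0R0]
7. not (not p1 implies p3), 0   [neg-Dia-rule on 6 via 0R0]
8. not p1, 0   [neg-implies-rule on 7]
9. not p3, 0   [neg-implies-rule on 7]
10. not p2, 0   [or-rule on 3 (branches; this branch)]
11. not p1 implies p3, 1   [Dia-rule on 4: fresh world 1, 0R1]
12. not Dia (not p1 implies p3), 1   [neg-Dia-rule on 5 via 0R1]
13. not (not p1 implies p3), 1   [neg-Dia-rule on 6 via 0R1]
14. not p1, 1   [neg-implies-rule on 13]
15. not p3, 1   [neg-implies-rule on 13]
16. p3, 1   [implies-rule on 11 (branches; this branch)]
Accessibility: 0R0, 0R1, 1R1
Branch closes: p3 and not p3 both at 1.
(One branch shown.) All branches close.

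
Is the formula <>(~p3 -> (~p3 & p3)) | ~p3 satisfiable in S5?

Satisfiable (open branch found)

1. <>(~p3 -> (~p3 & p3)) | ~p3, u
2. ~p3, u
Accessibility: uRu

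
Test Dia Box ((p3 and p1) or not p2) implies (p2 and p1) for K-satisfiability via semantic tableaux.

Yes, satisfiable

1. Dia Box ((p3 and p1) or not p2) implies (p2 and p1), w0
2. p2 and p1, w0   [implies-rule on 1 (branches; this branch)]
3. p2, w0   [and-rule on 2]
4. p1, w0   [and-rule on 2]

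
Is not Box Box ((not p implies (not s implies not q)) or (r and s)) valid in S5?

Tableau for the negation Box Box ((not p implies (not s implies not q)) or (r and s)):
1. Box Box ((not p implies (not s implies not q)) or (r and s)), 0
2. Box ((not p implies (not s implies not q)) or (r and s)), 0   [Box-rule on 1 via 0R0]
3. (not p implies (not s implies not q)) or (r and s), 0   [Box-rule on 2 via 0R0]
4. r and s, 0   [or-rule on 3 (branches; this branch)]
5. r, 0   [and-rule on 4]
6. s, 0   [and-rule on 4]
Accessibility: 0R0
The negation has an open branch (countermodel exists).

Not valid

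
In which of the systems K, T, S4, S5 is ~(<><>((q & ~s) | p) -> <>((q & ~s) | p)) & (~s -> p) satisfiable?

T-tableau for the formula:
1. ~(<><>((q & ~s) | p) -> <>((q & ~s) | p)) & (~s -> p), w0
2. ~(<><>((q & ~s) | p) -> <>((q & ~s) | p)), w0   [&-rule on 1]
3. ~s -> p, w0   [&-rule on 1]
4. <><>((q & ~s) | p), w0   [~->-rule on 2]
5. ~<>((q & ~s) | p), w0   [~->-rule on 2]
6. ~((q & ~s) | p), w0   [~<>-rule on 5 via w0Rw0]
7. ~(q & ~s), w0   [~|-rule on 6]
8. ~p, w0   [~|-rule on 6]
9. s, w0   [->-rule on 3 (branches; this branch)]
10. <>((q & ~s) | p), w1   [<>-rule on 4: fresh world w1, w0Rw1]
11. ~((q & ~s) | p), w1   [~<>-rule on 5 via w0Rw1]
12. ~(q & ~s), w1   [~|-rule on 11]
13. ~p, w1   [~|-rule on 11]
14. s, w1   [~&-rule on 12 (branches; this branch)]
15. (q & ~s) | p, w2   [<>-rule on 10: fresh world w2, w1Rw2]
16. p, w2   [|-rule on 15 (branches; this branch)]
Accessibility: w0Rw0, w0Rw1, w1Rw1, w1Rw2, w2Rw2
Complete open branch: satisfiable in T, hence also in K (this T-model is also a K-model).
S4-tableau for the formula:
1. ~(<><>((q & ~s) | p) -> <>((q & ~s) | p)) & (~s -> p), w0
2. ~(<><>((q & ~s) | p) -> <>((q & ~s) | p)), w0   [&-rule on 1]
3. ~s -> p, w0   [&-rule on 1]
4. <><>((q & ~s) | p), w0   [~->-rule on 2]
5. ~<>((q & ~s) | p), w0   [~->-rule on 2]
6. ~((q & ~s) | p), w0   [~<>-rule on 5 via w0Rw0]
7. ~(q & ~s), w0   [~|-rule on 6]
8. ~p, w0   [~|-rule on 6]
9. s, w0   [->-rule on 3 (branches; this branch)]
10. <>((q & ~s) | p), w1   [<>-rule on 4: fresh world w1, w0Rw1]
11. ~((q & ~s) | p), w1   [~<>-rule on 5 via w0Rw1]
12. ~(q & ~s), w1   [~|-rule on 11]
13. ~p, w1   [~|-rule on 11]
14. s, w1   [~&-rule on 12 (branches; this branch)]
15. (q & ~s) | p, w2   [<>-rule on 10: fresh world w2, w1Rw2]
16. ~((q & ~s) | p), w2   [~<>-rule on 5 via w0Rw2]
17. ~(q & ~s), w2   [~|-rule on 16]
18. ~p, w2   [~|-rule on 16]
19. q & ~s, w2   [|-rule on 15 (branches; this branch)]
20. q, w2   [&-rule on 19]
21. ~s, w2   [&-rule on 19]
22. s, w2   [~&-rule on 17 (branches; this branch)]
Accessibility: w0Rw0, w0Rw1, w0Rw2, w1Rw1, w1Rw2, w2Rw2
Branch closes: s and ~s both at w2.
Every branch closes (one shown): unsatisfiable in S4, hence also in S5 (every S5-frame is an S4-frame).

K, T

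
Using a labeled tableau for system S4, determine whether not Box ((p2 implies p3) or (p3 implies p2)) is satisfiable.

Unsatisfiable (every branch closes)

1. not Box ((p2 implies p3) or (p3 implies p2)), u
2. not ((p2 implies p3) or (p3 implies p2)), v
3. not (p2 implies p3), v
4. not (p3 implies p2), v
5. p2, v
6. not p3, v
7. p3, v
8. not p2, v
Accessibility: uRu, uRv, vRv
Branch closes: p3 and not p3 both at v.
All branches of the tableau close; one closing branch shown above.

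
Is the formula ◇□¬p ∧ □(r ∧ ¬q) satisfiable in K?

Yes, satisfiable

1. ◇□¬p ∧ □(r ∧ ¬q), 0
2. ◇□¬p, 0   [∧-rule on 1]
3. □(r ∧ ¬q), 0   [∧-rule on 1]
4. □¬p, 1   [◇-rule on 2: fresh world 1, 0R1]
5. r ∧ ¬q, 1   [□-rule on 3 via 0R1]
6. r, 1   [∧-rule on 5]
7. ¬q, 1   [∧-rule on 5]
Accessibility: 0R1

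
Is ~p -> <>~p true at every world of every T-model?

Valid

Tableau for the negation ~(~p -> <>~p):
1. ~(~p -> <>~p), u
2. ~p, u   [~->-rule on 1]
3. ~<>~p, u   [~->-rule on 1]
4. p, u   [~<>-rule on 3 via uRu]
Accessibility: uRu
Branch closes: p and ~p both at u.
Every branch of the negation's tableau closes; the branch above is one of them.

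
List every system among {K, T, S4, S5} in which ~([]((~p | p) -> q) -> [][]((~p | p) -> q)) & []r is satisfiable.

K, T

T-tableau for the formula:
1. ~([]((~p | p) -> q) -> [][]((~p | p) -> q)) & []r, u
2. ~([]((~p | p) -> q) -> [][]((~p | p) -> q)), u
3. []r, u
4. []((~p | p) -> q), u
5. ~[][]((~p | p) -> q), u
6. r, u
7. (~p | p) -> q, u
8. q, u
9. ~[]((~p | p) -> q), v
10. r, v
11. (~p | p) -> q, v
12. q, v
13. ~((~p | p) -> q), w
14. ~p | p, w
15. ~q, w
16. p, w
Accessibility: uRu, uRv, vRv, vRw, wRw
Complete open branch: satisfiable in T, hence also in K (this T-model is also a K-model).
S4-tableau for the formula:
1. ~([]((~p | p) -> q) -> [][]((~p | p) -> q)) & []r, u
2. ~([]((~p | p) -> q) -> [][]((~p | p) -> q)), u
3. []r, u
4. []((~p | p) -> q), u
5. ~[][]((~p | p) -> q), u
6. r, u
7. (~p | p) -> q, u
8. q, u
9. ~[]((~p | p) -> q), v
10. r, v
11. (~p | p) -> q, v
12. q, v
13. ~((~p | p) -> q), w
14. ~p | p, w
15. ~q, w
16. r, w
17. (~p | p) -> q, w
18. p, w
19. ~(~p | p), w
20. ~p, w
Accessibility: uRu, uRv, uRw, vRv, vRw, wRw
Branch closes: p and ~p both at w.
Every branch closes (one shown): unsatisfiable in S4, hence also in S5 (every S5-frame is an S4-frame).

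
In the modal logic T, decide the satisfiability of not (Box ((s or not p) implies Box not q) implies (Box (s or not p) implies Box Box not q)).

Unsatisfiable (every branch closes)

1. not (Box ((s or not p) implies Box not q) implies (Box (s or not p) implies Box Box not q)), w0
2. Box ((s or not p) implies Box not q), w0
3. not (Box (s or not p) implies Box Box not q), w0
4. Box (s or not p), w0
5. not Box Box not q, w0
6. (s or not p) implies Box not q, w0
7. s or not p, w0
8. Box not q, w0
9. not q, w0
10. not p, w0
11. not Box not q, w1
12. (s or not p) implies Box not q, w1
13. s or not p, w1
14. not q, w1
15. Box not q, w1
16. not p, w1
17. q, w2
18. not q, w2
Accessibility: w0Rw0, w0Rw1, w1Rw1, w1Rw2, w2Rw2
Branch closes: q and not q both at w2.
Every branch closes; the branch above is one of them.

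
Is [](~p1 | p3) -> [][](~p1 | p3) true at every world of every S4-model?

Tableau for the negation ~([](~p1 | p3) -> [][](~p1 | p3)):
1. ~([](~p1 | p3) -> [][](~p1 | p3)), u
2. [](~p1 | p3), u
3. ~[][](~p1 | p3), u
4. ~p1 | p3, u
5. p3, u
6. ~[](~p1 | p3), v
7. ~p1 | p3, v
8. p3, v
9. ~(~p1 | p3), w
10. p1, w
11. ~p3, w
12. ~p1 | p3, w
13. p3, w
Accessibility: uRu, uRv, uRw, vRv, vRw, wRw
Branch closes: p3 and ~p3 both at w.
All branches of the negation close; one closing branch shown above.

Valid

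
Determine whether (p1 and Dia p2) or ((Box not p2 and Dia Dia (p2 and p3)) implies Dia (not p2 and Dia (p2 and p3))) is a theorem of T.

Valid

Tableau for the negation not ((p1 and Dia p2) or ((Box not p2 and Dia Dia (p2 and p3)) implies Dia (not p2 and Dia (p2 and p3)))):
1. not ((p1 and Dia p2) or ((Box not p2 and Dia Dia (p2 and p3)) implies Dia (not p2 and Dia (p2 and p3)))), 0
2. not (p1 and Dia p2), 0
3. not ((Box not p2 and Dia Dia (p2 and p3)) implies Dia (not p2 and Dia (p2 and p3))), 0
4. Box not p2 and Dia Dia (p2 and p3), 0
5. not Dia (not p2 and Dia (p2 and p3)), 0
6. Box not p2, 0
7. Dia Dia (p2 and p3), 0
8. not (not p2 and Dia (p2 and p3)), 0
9. not p2, 0
10. not Dia p2, 0
11. not Dia (p2 and p3), 0
12. not (p2 and p3), 0
13. not p3, 0
14. Dia (p2 and p3), 1
15. not (not p2 and Dia (p2 and p3)), 1
16. not p2, 1
17. not (p2 and p3), 1
18. not Dia (p2 and p3), 1
19. not p3, 1
20. p2 and p3, 2
21. p2, 2
22. p3, 2
23. not (p2 and p3), 2
24. not p3, 2
Accessibility: 0R0, 0R1, 1R1, 1R2, 2R2
Branch closes: p3 and not p3 both at 2.
All branches of the negation close; one closing branch shown above.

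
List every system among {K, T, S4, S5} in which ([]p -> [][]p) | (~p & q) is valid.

S4, S5

S4-tableau for the negation ~(([]p -> [][]p) | (~p & q)):
1. ~(([]p -> [][]p) | (~p & q)), u
2. ~([]p -> [][]p), u
3. ~(~p & q), u
4. []p, u
5. ~[][]p, u
6. p, u
7. ~q, u
8. ~[]p, v
9. p, v
10. ~p, w
11. p, w
Accessibility: uRu, uRv, uRw, vRv, vRw, wRw
Branch closes: p and ~p both at w.
Every branch closes (one shown): valid in S4, hence also in S5 (every theorem of S4 is a theorem of S5).
T-tableau for the negation ~(([]p -> [][]p) | (~p & q)):
1. ~(([]p -> [][]p) | (~p & q)), u
2. ~([]p -> [][]p), u
3. ~(~p & q), u
4. []p, u
5. ~[][]p, u
6. p, u
7. ~q, u
8. ~[]p, v
9. p, v
10. ~p, w
Accessibility: uRu, uRv, vRv, vRw, wRw
Complete open branch: countermodel on a T-frame, so not valid in T, nor in K (the same frame is also a K-frame).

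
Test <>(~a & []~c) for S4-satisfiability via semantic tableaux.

1. <>(~a & []~c), w0
2. ~a & []~c, w1
3. ~a, w1
4. []~c, w1
5. ~c, w1
Accessibility: w0Rw0, w0Rw1, w1Rw1

Satisfiable (open branch found)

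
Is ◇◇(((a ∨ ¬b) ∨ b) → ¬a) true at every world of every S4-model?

Tableau for the negation ¬◇◇(((a ∨ ¬b) ∨ b) → ¬a):
1. ¬◇◇(((a ∨ ¬b) ∨ b) → ¬a), 0
2. ¬◇(((a ∨ ¬b) ∨ b) → ¬a), 0   [¬◇-rule on 1 via 0R0]
3. ¬(((a ∨ ¬b) ∨ b) → ¬a), 0   [¬◇-rule on 2 via 0R0]
4. (a ∨ ¬b) ∨ b, 0   [¬→-rule on 3]
5. a, 0   [¬→-rule on 3]
6. b, 0   [∨-rule on 4 (branches; this branch)]
Accessibility: 0R0
The negation has an open branch (countermodel exists).

No, not valid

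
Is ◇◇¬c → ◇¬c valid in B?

Tableau for the negation ¬(◇◇¬c → ◇¬c):
1. ¬(◇◇¬c → ◇¬c), w0
2. ◇◇¬c, w0
3. ¬◇¬c, w0
4. c, w0
5. ◇¬c, w1
6. c, w1
7. ¬c, w2
Accessibility: w0Rw0, w0Rw1, w1Rw0, w1Rw1, w1Rw2, w2Rw1, w2Rw2
The negation has an open branch (countermodel exists).

No, not valid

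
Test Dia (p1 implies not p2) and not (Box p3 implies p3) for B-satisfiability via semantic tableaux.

No, unsatisfiable

1. Dia (p1 implies not p2) and not (Box p3 implies p3), u
2. Dia (p1 implies not p2), u
3. not (Box p3 implies p3), u
4. Box p3, u
5. not p3, u
6. p3, u
Accessibility: uRu
Branch closes: p3 and not p3 both at u.
(One branch shown.) All branches close.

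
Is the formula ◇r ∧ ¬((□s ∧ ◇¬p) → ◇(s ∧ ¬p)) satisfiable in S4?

1. ◇r ∧ ¬((□s ∧ ◇¬p) → ◇(s ∧ ¬p)), u
2. ◇r, u   [∧-rule on 1]
3. ¬((□s ∧ ◇¬p) → ◇(s ∧ ¬p)), u   [∧-rule on 1]
4. □s ∧ ◇¬p, u   [¬→-rule on 3]
5. ¬◇(s ∧ ¬p), u   [¬→-rule on 3]
6. □s, u   [∧-rule on 4]
7. ◇¬p, u   [∧-rule on 4]
8. ¬(s ∧ ¬p), u   [¬◇-rule on 5 via uRu]
9. s, u   [□-rule on 6 via uRu]
10. p, u   [¬∧-rule on 8 (branches; this branch)]
11. r, v   [◇-rule on 2: fresh world v, uRv]
12. ¬(s ∧ ¬p), v   [¬◇-rule on 5 via uRv]
13. s, v   [□-rule on 6 via uRv]
14. p, v   [¬∧-rule on 12 (branches; this branch)]
15. ¬p, w   [◇-rule on 7: fresh world w, uRw]
16. ¬(s ∧ ¬p), w   [¬◇-rule on 5 via uRw]
17. s, w   [□-rule on 6 via uRw]
18. p, w   [¬∧-rule on 16 (branches; this branch)]
Accessibility: uRu, uRv, uRw, vRv, wRw
Branch closes: p and ¬p both at w.
Every branch closes; the branch above is one of them.

Unsatisfiable (every branch closes)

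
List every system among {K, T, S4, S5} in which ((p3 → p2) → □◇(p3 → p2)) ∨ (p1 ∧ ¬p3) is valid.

S5

S4-tableau for the negation ¬(((p3 → p2) → □◇(p3 → p2)) ∨ (p1 ∧ ¬p3)):
1. ¬(((p3 → p2) → □◇(p3 → p2)) ∨ (p1 ∧ ¬p3)), 0
2. ¬((p3 → p2) → □◇(p3 → p2)), 0
3. ¬(p1 ∧ ¬p3), 0
4. p3 → p2, 0
5. ¬□◇(p3 → p2), 0
6. p3, 0
7. p2, 0
8. ¬◇(p3 → p2), 1
9. ¬(p3 → p2), 1
10. p3, 1
11. ¬p2, 1
Accessibility: 0R0, 0R1, 1R1
Complete open branch: countermodel on an S4-frame, so not valid in S4, nor in K, T (the same frame is also a K-frame and a T-frame).
S5-tableau for the negation ¬(((p3 → p2) → □◇(p3 → p2)) ∨ (p1 ∧ ¬p3)):
1. ¬(((p3 → p2) → □◇(p3 → p2)) ∨ (p1 ∧ ¬p3)), 0
2. ¬((p3 → p2) → □◇(p3 → p2)), 0
3. ¬(p1 ∧ ¬p3), 0
4. p3 → p2, 0
5. ¬□◇(p3 → p2), 0
6. p3, 0
7. p2, 0
8. ¬◇(p3 → p2), 1
9. ¬(p3 → p2), 0
10. ¬p2, 0
Accessibility: 0R0, 0R1, 1R0, 1R1
Branch closes: p2 and ¬p2 both at 0.
Every branch closes (one shown): valid in S5.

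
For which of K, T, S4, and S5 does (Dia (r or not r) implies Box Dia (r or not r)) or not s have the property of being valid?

T, S4, S5

K-tableau for the negation not ((Dia (r or not r) implies Box Dia (r or not r)) or not s):
1. not ((Dia (r or not r) implies Box Dia (r or not r)) or not s), 0
2. not (Dia (r or not r) implies Box Dia (r or not r)), 0   [neg-or-rule on 1]
3. s, 0   [neg-or-rule on 1]
4. Dia (r or not r), 0   [neg-implies-rule on 2]
5. not Box Dia (r or not r), 0   [neg-implies-rule on 2]
6. r or not r, 1   [Dia-rule on 4: fresh world 1, 0R1]
7. not r, 1   [or-rule on 6 (branches; this branch)]
8. not Dia (r or not r), 2   [neg-Box-rule on 5: fresh world 2, 0R2]
Accessibility: 0R1, 0R2
Complete open branch: countermodel on a K-frame, so not valid in K.
T-tableau for the negation not ((Dia (r or not r) implies Box Dia (r or not r)) or not s):
1. not ((Dia (r or not r) implies Box Dia (r or not r)) or not s), 0
2. not (Dia (r or not r) implies Box Dia (r or not r)), 0   [neg-or-rule on 1]
3. s, 0   [neg-or-rule on 1]
4. Dia (r or not r), 0   [neg-implies-rule on 2]
5. not Box Dia (r or not r), 0   [neg-implies-rule on 2]
6. r or not r, 1   [Dia-rule on 4: fresh world 1, 0R1]
7. not r, 1   [or-rule on 6 (branches; this branch)]
8. not Dia (r or not r), 2   [neg-Box-rule on 5: fresh world 2, 0R2]
9. not (r or not r), 2   [neg-Dia-rule on 8 via 2R2]
10. not r, 2   [neg-or-rule on 9]
11. r, 2   [neg-or-rule on 9]
Accessibility: 0R0, 0R1, 0R2, 1R1, 2R2
Branch closes: r and not r both at 2.
Every branch closes (one shown): valid in T, hence also in S4, S5 (every theorem of T is a theorem of S4 and S5).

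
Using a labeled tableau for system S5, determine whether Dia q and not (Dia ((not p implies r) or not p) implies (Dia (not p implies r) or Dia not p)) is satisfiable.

Unsatisfiable (every branch closes)

1. Dia q and not (Dia ((not p implies r) or not p) implies (Dia (not p implies r) or Dia not p)), w0
2. Dia q, w0   [and-rule on 1]
3. not (Dia ((not p implies r) or not p) implies (Dia (not p implies r) or Dia not p)), w0   [and-rule on 1]
4. Dia ((not p implies r) or not p), w0   [neg-implies-rule on 3]
5. not (Dia (not p implies r) or Dia not p), w0   [neg-implies-rule on 3]
6. not Dia (not p implies r), w0   [neg-or-rule on 5]
7. not Dia not p, w0   [neg-or-rule on 5]
8. not (not p implies r), w0   [neg-Dia-rule on 6 via w0Rw0]
9. not p, w0   [neg-implies-rule on 8]
10. not r, w0   [neg-implies-rule on 8]
11. p, w0   [neg-Dia-rule on 7 via w0Rw0]
Accessibility: w0Rw0
Branch closes: p and not p both at w0.
Every branch closes; the branch above is one of them.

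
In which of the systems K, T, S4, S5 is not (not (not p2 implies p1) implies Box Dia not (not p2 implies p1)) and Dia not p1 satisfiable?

K, T, S4

S5-tableau for the formula:
1. not (not (not p2 implies p1) implies Box Dia not (not p2 implies p1)) and Dia not p1, w0
2. not (not (not p2 implies p1) implies Box Dia not (not p2 implies p1)), w0   [and-rule on 1]
3. Dia not p1, w0   [and-rule on 1]
4. not (not p2 implies p1), w0   [neg-implies-rule on 2]
5. not Box Dia not (not p2 implies p1), w0   [neg-implies-rule on 2]
6. not p2, w0   [neg-implies-rule on 4]
7. not p1, w0   [neg-implies-rule on 4]
8. not p1, w1   [Dia-rule on 3: fresh world w1, w0Rw1]
9. not Dia not (not p2 implies p1), w2   [neg-Box-rule on 5: fresh world w2, w0Rw2]
10. not p2 implies p1, w0   [neg-Dia-rule on 9 via w2Rw0]
11. not p2 implies p1, w1   [neg-Dia-rule on 9 via w2Rw1]
12. not p2 implies p1, w2   [neg-Dia-rule on 9 via w2Rw2]
13. p1, w0   [implies-rule on 10 (branches; this branch)]
Accessibility: w0Rw0, w0Rw1, w0Rw2, w1Rw0, w1Rw1, w1Rw2, w2Rw0, w2Rw1, w2Rw2
Branch closes: p1 and not p1 both at w0.
Every branch closes (one shown): unsatisfiable in S5.
S4-tableau for the formula:
1. not (not (not p2 implies p1) implies Box Dia not (not p2 implies p1)) and Dia not p1, w0
2. not (not (not p2 implies p1) implies Box Dia not (not p2 implies p1)), w0   [and-rule on 1]
3. Dia not p1, w0   [and-rule on 1]
4. not (not p2 implies p1), w0   [neg-implies-rule on 2]
5. not Box Dia not (not p2 implies p1), w0   [neg-implies-rule on 2]
6. not p2, w0   [neg-implies-rule on 4]
7. not p1, w0   [neg-implies-rule on 4]
8. not p1, w1   [Dia-rule on 3: fresh world w1, w0Rw1]
9. not Dia not (not p2 implies p1), w2   [neg-Box-rule on 5: fresh world w2, w0Rw2]
10. not p2 implies p1, w2   [neg-Dia-rule on 9 via w2Rw2]
11. p1, w2   [implies-rule on 10 (branches; this branch)]
Accessibility: w0Rw0, w0Rw1, w0Rw2, w1Rw1, w2Rw2
Complete open branch: satisfiable in S4, hence also in K, T (this S4-model is also a K-model and a T-model).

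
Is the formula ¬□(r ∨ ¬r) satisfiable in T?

Unsatisfiable

1. ¬□(r ∨ ¬r), w0
2. ¬(r ∨ ¬r), w1
3. ¬r, w1
4. r, w1
Accessibility: w0Rw0, w0Rw1, w1Rw1
Branch closes: r and ¬r both at w1.
Every branch closes; the branch above is one of them.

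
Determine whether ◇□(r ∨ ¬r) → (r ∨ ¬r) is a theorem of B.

Tableau for the negation ¬(◇□(r ∨ ¬r) → (r ∨ ¬r)):
1. ¬(◇□(r ∨ ¬r) → (r ∨ ¬r)), w0
2. ◇□(r ∨ ¬r), w0
3. ¬(r ∨ ¬r), w0
4. ¬r, w0
5. r, w0
Accessibility: w0Rw0
Branch closes: r and ¬r both at w0.
Every branch of the negation's tableau closes; the branch above is one of them.

Valid in B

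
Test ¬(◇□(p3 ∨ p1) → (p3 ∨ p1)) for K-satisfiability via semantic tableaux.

1. ¬(◇□(p3 ∨ p1) → (p3 ∨ p1)), u
2. ◇□(p3 ∨ p1), u   [¬→-rule on 1]
3. ¬(p3 ∨ p1), u   [¬→-rule on 1]
4. ¬p3, u   [¬∨-rule on 3]
5. ¬p1, u   [¬∨-rule on 3]
6. □(p3 ∨ p1), v   [◇-rule on 2: fresh world v, uRv]
Accessibility: uRv

Satisfiable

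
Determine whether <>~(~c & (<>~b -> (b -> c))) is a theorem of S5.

Tableau for the negation ~<>~(~c & (<>~b -> (b -> c))):
1. ~<>~(~c & (<>~b -> (b -> c))), u
2. ~c & (<>~b -> (b -> c)), u
3. ~c, u
4. <>~b -> (b -> c), u
5. b -> c, u
6. ~b, u
Accessibility: uRu
The negation has an open branch (countermodel exists).

Invalid (countermodel exists)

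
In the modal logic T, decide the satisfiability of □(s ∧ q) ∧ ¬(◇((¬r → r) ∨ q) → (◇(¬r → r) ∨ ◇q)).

1. □(s ∧ q) ∧ ¬(◇((¬r → r) ∨ q) → (◇(¬r → r) ∨ ◇q)), u
2. □(s ∧ q), u   [∧-rule on 1]
3. ¬(◇((¬r → r) ∨ q) → (◇(¬r → r) ∨ ◇q)), u   [∧-rule on 1]
4. ◇((¬r → r) ∨ q), u   [¬→-rule on 3]
5. ¬(◇(¬r → r) ∨ ◇q), u   [¬→-rule on 3]
6. ¬◇(¬r → r), u   [¬∨-rule on 5]
7. ¬◇q, u   [¬∨-rule on 5]
8. s ∧ q, u   [□-rule on 2 via uRu]
9. s, u   [∧-rule on 8]
10. q, u   [∧-rule on 8]
11. ¬(¬r → r), u   [¬◇-rule on 6 via uRu]
12. ¬r, u   [¬→-rule on 11]
13. ¬q, u   [¬◇-rule on 7 via uRu]
Accessibility: uRu
Branch closes: q and ¬q both at u.
All branches of the tableau close; one closing branch shown above.

No, unsatisfiable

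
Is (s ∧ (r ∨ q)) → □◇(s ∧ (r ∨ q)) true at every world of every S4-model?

Tableau for the negation ¬((s ∧ (r ∨ q)) → □◇(s ∧ (r ∨ q))):
1. ¬((s ∧ (r ∨ q)) → □◇(s ∧ (r ∨ q))), 0
2. s ∧ (r ∨ q), 0
3. ¬□◇(s ∧ (r ∨ q)), 0
4. s, 0
5. r ∨ q, 0
6. q, 0
7. ¬◇(s ∧ (r ∨ q)), 1
8. ¬(s ∧ (r ∨ q)), 1
9. ¬(r ∨ q), 1
10. ¬r, 1
11. ¬q, 1
Accessibility: 0R0, 0R1, 1R1
The negation has an open branch (countermodel exists).

Invalid (countermodel exists)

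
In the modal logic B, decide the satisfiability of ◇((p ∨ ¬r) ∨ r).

1. ◇((p ∨ ¬r) ∨ r), 0
2. (p ∨ ¬r) ∨ r, 1   [◇-rule on 1: fresh world 1, 0R1]
3. r, 1   [∨-rule on 2 (branches; this branch)]
Accessibility: 0R0, 0R1, 1R0, 1R1

Yes, satisfiable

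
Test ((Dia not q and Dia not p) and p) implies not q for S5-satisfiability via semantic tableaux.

Satisfiable (open branch found)

1. ((Dia not q and Dia not p) and p) implies not q, u
2. not q, u   [implies-rule on 1 (branches; this branch)]
Accessibility: uRu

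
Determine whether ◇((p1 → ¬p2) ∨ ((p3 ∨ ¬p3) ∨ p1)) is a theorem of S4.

Valid in S4

Tableau for the negation ¬◇((p1 → ¬p2) ∨ ((p3 ∨ ¬p3) ∨ p1)):
1. ¬◇((p1 → ¬p2) ∨ ((p3 ∨ ¬p3) ∨ p1)), u
2. ¬((p1 → ¬p2) ∨ ((p3 ∨ ¬p3) ∨ p1)), u
3. ¬(p1 → ¬p2), u
4. ¬((p3 ∨ ¬p3) ∨ p1), u
5. p1, u
6. p2, u
7. ¬(p3 ∨ ¬p3), u
8. ¬p1, u
Accessibility: uRu
Branch closes: p1 and ¬p1 both at u.
All branches of the negation close; one closing branch shown above.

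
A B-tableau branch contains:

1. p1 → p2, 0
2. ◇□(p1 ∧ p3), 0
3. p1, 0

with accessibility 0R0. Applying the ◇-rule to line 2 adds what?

a fresh world 1 with 0R1, and □(p1 ∧ p3) at 1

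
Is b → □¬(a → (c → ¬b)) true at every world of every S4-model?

Tableau for the negation ¬(b → □¬(a → (c → ¬b))):
1. ¬(b → □¬(a → (c → ¬b))), u
2. b, u   [¬→-rule on 1]
3. ¬□¬(a → (c → ¬b)), u   [¬→-rule on 1]
4. a → (c → ¬b), v   [¬□-rule on 3: fresh world v, uRv]
5. c → ¬b, v   [→-rule on 4 (branches; this branch)]
6. ¬b, v   [→-rule on 5 (branches; this branch)]
Accessibility: uRu, uRv, vRv
The negation has an open branch (countermodel exists).

No, not valid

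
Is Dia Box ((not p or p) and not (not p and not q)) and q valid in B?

Tableau for the negation not (Dia Box ((not p or p) and not (not p and not q)) and q):
1. not (Dia Box ((not p or p) and not (not p and not q)) and q), 0
2. not q, 0
Accessibility: 0R0
The negation has an open branch (countermodel exists).

No, not valid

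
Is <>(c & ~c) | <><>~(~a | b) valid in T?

Tableau for the negation ~(<>(c & ~c) | <><>~(~a | b)):
1. ~(<>(c & ~c) | <><>~(~a | b)), u
2. ~<>(c & ~c), u   [~|-rule on 1]
3. ~<><>~(~a | b), u   [~|-rule on 1]
4. ~(c & ~c), u   [~<>-rule on 2 via uRu]
5. ~<>~(~a | b), u   [~<>-rule on 3 via uRu]
6. ~a | b, u   [~<>-rule on 5 via uRu]
7. c, u   [~&-rule on 4 (branches; this branch)]
8. b, u   [|-rule on 6 (branches; this branch)]
Accessibility: uRu
The negation has an open branch (countermodel exists).

No, not valid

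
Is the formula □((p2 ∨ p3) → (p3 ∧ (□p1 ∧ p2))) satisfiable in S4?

1. □((p2 ∨ p3) → (p3 ∧ (□p1 ∧ p2))), u
2. (p2 ∨ p3) → (p3 ∧ (□p1 ∧ p2)), u   [□-rule on 1 via uRu]
3. p3 ∧ (□p1 ∧ p2), u   [→-rule on 2 (branches; this branch)]
4. p3, u   [∧-rule on 3]
5. □p1 ∧ p2, u   [∧-rule on 3]
6. □p1, u   [∧-rule on 5]
7. p2, u   [∧-rule on 5]
8. p1, u   [□-rule on 6 via uRu]
Accessibility: uRu

Satisfiable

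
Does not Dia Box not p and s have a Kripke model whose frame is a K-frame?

Yes, satisfiable

1. not Dia Box not p and s, w0
2. not Dia Box not p, w0
3. s, w0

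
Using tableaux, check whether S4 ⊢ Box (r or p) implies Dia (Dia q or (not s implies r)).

Invalid (countermodel exists)

Tableau for the negation not (Box (r or p) implies Dia (Dia q or (not s implies r))):
1. not (Box (r or p) implies Dia (Dia q or (not s implies r))), u
2. Box (r or p), u
3. not Dia (Dia q or (not s implies r)), u
4. r or p, u
5. not (Dia q or (not s implies r)), u
6. not Dia q, u
7. not (not s implies r), u
8. not s, u
9. not r, u
10. not q, u
11. p, u
Accessibility: uRu
The negation has an open branch (countermodel exists).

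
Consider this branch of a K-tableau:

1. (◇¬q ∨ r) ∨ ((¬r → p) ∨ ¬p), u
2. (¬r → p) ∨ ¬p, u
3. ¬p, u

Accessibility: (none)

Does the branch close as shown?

No world carries both an atom and its negation.

Not closed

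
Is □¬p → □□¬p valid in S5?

Valid

Tableau for the negation ¬(□¬p → □□¬p):
1. ¬(□¬p → □□¬p), 0
2. □¬p, 0   [¬→-rule on 1]
3. ¬□□¬p, 0   [¬→-rule on 1]
4. ¬p, 0   [□-rule on 2 via 0R0]
5. ¬□¬p, 1   [¬□-rule on 3: fresh world 1, 0R1]
6. ¬p, 1   [□-rule on 2 via 0R1]
7. p, 2   [¬□-rule on 5: fresh world 2, 1R2]
8. ¬p, 2   [□-rule on 2 via 0R2]
Accessibility: 0R0, 0R1, 0R2, 1R0, 1R1, 1R2, 2R0, 2R1, 2R2
Branch closes: p and ¬p both at 2.
Every branch of the negation's tableau closes; the branch above is one of them.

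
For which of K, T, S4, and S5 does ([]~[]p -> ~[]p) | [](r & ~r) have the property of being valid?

T, S4, S5

K-tableau for the negation ~(([]~[]p -> ~[]p) | [](r & ~r)):
1. ~(([]~[]p -> ~[]p) | [](r & ~r)), u
2. ~([]~[]p -> ~[]p), u   [~|-rule on 1]
3. ~[](r & ~r), u   [~|-rule on 1]
4. []~[]p, u   [~->-rule on 2]
5. []p, u   [~->-rule on 2]
6. ~(r & ~r), v   [~[]-rule on 3: fresh world v, uRv]
7. ~[]p, v   [[]-rule on 4 via uRv]
8. p, v   [[]-rule on 5 via uRv]
9. r, v   [~&-rule on 6 (branches; this branch)]
10. ~p, w   [~[]-rule on 7: fresh world w, vRw]
Accessibility: uRv, vRw
Complete open branch: countermodel on a K-frame, so not valid in K.
T-tableau for the negation ~(([]~[]p -> ~[]p) | [](r & ~r)):
1. ~(([]~[]p -> ~[]p) | [](r & ~r)), u
2. ~([]~[]p -> ~[]p), u   [~|-rule on 1]
3. ~[](r & ~r), u   [~|-rule on 1]
4. []~[]p, u   [~->-rule on 2]
5. []p, u   [~->-rule on 2]
6. ~[]p, u   [[]-rule on 4 via uRu]
7. p, u   [[]-rule on 5 via uRu]
8. ~(r & ~r), v   [~[]-rule on 3: fresh world v, uRv]
9. ~[]p, v   [[]-rule on 4 via uRv]
10. p, v   [[]-rule on 5 via uRv]
11. r, v   [~&-rule on 8 (branches; this branch)]
12. ~p, w   [~[]-rule on 6: fresh world w, uRw]
13. ~[]p, w   [[]-rule on 4 via uRw]
14. p, w   [[]-rule on 5 via uRw]
Accessibility: uRu, uRv, uRw, vRv, wRw
Branch closes: p and ~p both at w.
Every branch closes (one shown): valid in T, hence also in S4, S5 (every theorem of T is a theorem of S4 and S5).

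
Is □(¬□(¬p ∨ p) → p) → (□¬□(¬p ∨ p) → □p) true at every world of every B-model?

Yes, valid

Tableau for the negation ¬(□(¬□(¬p ∨ p) → p) → (□¬□(¬p ∨ p) → □p)):
1. ¬(□(¬□(¬p ∨ p) → p) → (□¬□(¬p ∨ p) → □p)), 0
2. □(¬□(¬p ∨ p) → p), 0
3. ¬(□¬□(¬p ∨ p) → □p), 0
4. □¬□(¬p ∨ p), 0
5. ¬□p, 0
6. ¬□(¬p ∨ p) → p, 0
7. ¬□(¬p ∨ p), 0
8. p, 0
9. ¬p, 1
10. ¬□(¬p ∨ p) → p, 1
11. ¬□(¬p ∨ p), 1
12. □(¬p ∨ p), 1
13. ¬p ∨ p, 0
14. ¬p ∨ p, 1
15. ¬(¬p ∨ p), 2
16. p, 2
17. ¬p, 2
Accessibility: 0R0, 0R1, 0R2, 1R0, 1R1, 2R0, 2R2
Branch closes: p and ¬p both at 2.
All branches of the negation close; one closing branch shown above.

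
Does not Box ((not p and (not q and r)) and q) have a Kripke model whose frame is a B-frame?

1. not Box ((not p and (not q and r)) and q), w0
2. not ((not p and (not q and r)) and q), w1
3. not q, w1
Accessibility: w0Rw0, w0Rw1, w1Rw0, w1Rw1

Yes, satisfiable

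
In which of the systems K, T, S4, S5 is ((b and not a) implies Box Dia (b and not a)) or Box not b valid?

S5

S5-tableau for the negation not (((b and not a) implies Box Dia (b and not a)) or Box not b):
1. not (((b and not a) implies Box Dia (b and not a)) or Box not b), w0
2. not ((b and not a) implies Box Dia (b and not a)), w0   [neg-or-rule on 1]
3. not Box not b, w0   [neg-or-rule on 1]
4. b and not a, w0   [neg-implies-rule on 2]
5. not Box Dia (b and not a), w0   [neg-implies-rule on 2]
6. b, w0   [and-rule on 4]
7. not a, w0   [and-rule on 4]
8. b, w1   [neg-Box-rule on 3: fresh world w1, w0Rw1]
9. not Dia (b and not a), w2   [neg-Box-rule on 5: fresh world w2, w0Rw2]
10. not (b and not a), w0   [neg-Dia-rule on 9 via w2Rw0]
11. not (b and not a), w1   [neg-Dia-rule on 9 via w2Rw1]
12. not (b and not a), w2   [neg-Dia-rule on 9 via w2Rw2]
13. a, w0   [neg-and-rule on 10 (branches; this branch)]
Accessibility: w0Rw0, w0Rw1, w0Rw2, w1Rw0, w1Rw1, w1Rw2, w2Rw0, w2Rw1, w2Rw2
Branch closes: a and not a both at w0.
Every branch closes (one shown): valid in S5.
S4-tableau for the negation not (((b and not a) implies Box Dia (b and not a)) or Box not b):
1. not (((b and not a) implies Box Dia (b and not a)) or Box not b), w0
2. not ((b and not a) implies Box Dia (b and not a)), w0   [neg-or-rule on 1]
3. not Box not b, w0   [neg-or-rule on 1]
4. b and not a, w0   [neg-implies-rule on 2]
5. not Box Dia (b and not a), w0   [neg-implies-rule on 2]
6. b, w0   [and-rule on 4]
7. not a, w0   [and-rule on 4]
8. b, w1   [neg-Box-rule on 3: fresh world w1, w0Rw1]
9. not Dia (b and not a), w2   [neg-Box-rule on 5: fresh world w2, w0Rw2]
10. not (b and not a), w2   [neg-Dia-rule on 9 via w2Rw2]
11. a, w2   [neg-and-rule on 10 (branches; this branch)]
Accessibility: w0Rw0, w0Rw1, w0Rw2, w1Rw1, w2Rw2
Complete open branch: countermodel on an S4-frame, so not valid in S4, nor in K, T (the same frame is also a K-frame and a T-frame).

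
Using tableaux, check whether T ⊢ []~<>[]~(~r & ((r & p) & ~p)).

Not valid

Tableau for the negation ~[]~<>[]~(~r & ((r & p) & ~p)):
1. ~[]~<>[]~(~r & ((r & p) & ~p)), w0
2. <>[]~(~r & ((r & p) & ~p)), w1
3. []~(~r & ((r & p) & ~p)), w2
4. ~(~r & ((r & p) & ~p)), w2
5. ~((r & p) & ~p), w2
6. p, w2
Accessibility: w0Rw0, w0Rw1, w1Rw1, w1Rw2, w2Rw2
The negation has an open branch (countermodel exists).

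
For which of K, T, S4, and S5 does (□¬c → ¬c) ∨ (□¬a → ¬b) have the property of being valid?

T, S4, S5

K-tableau for the negation ¬((□¬c → ¬c) ∨ (□¬a → ¬b)):
1. ¬((□¬c → ¬c) ∨ (□¬a → ¬b)), 0
2. ¬(□¬c → ¬c), 0   [¬∨-rule on 1]
3. ¬(□¬a → ¬b), 0   [¬∨-rule on 1]
4. □¬c, 0   [¬→-rule on 2]
5. c, 0   [¬→-rule on 2]
6. □¬a, 0   [¬→-rule on 3]
7. b, 0   [¬→-rule on 3]
Complete open branch: countermodel on a K-frame, so not valid in K.
T-tableau for the negation ¬((□¬c → ¬c) ∨ (□¬a → ¬b)):
1. ¬((□¬c → ¬c) ∨ (□¬a → ¬b)), 0
2. ¬(□¬c → ¬c), 0   [¬∨-rule on 1]
3. ¬(□¬a → ¬b), 0   [¬∨-rule on 1]
4. □¬c, 0   [¬→-rule on 2]
5. c, 0   [¬→-rule on 2]
6. □¬a, 0   [¬→-rule on 3]
7. b, 0   [¬→-rule on 3]
8. ¬c, 0   [□-rule on 4 via 0R0]
Accessibility: 0R0
Branch closes: c and ¬c both at 0.
Every branch closes (one shown): valid in T, hence also in S4, S5 (every theorem of T is a theorem of S4 and S5).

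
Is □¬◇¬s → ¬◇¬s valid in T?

Tableau for the negation ¬(□¬◇¬s → ¬◇¬s):
1. ¬(□¬◇¬s → ¬◇¬s), u
2. □¬◇¬s, u
3. ◇¬s, u
4. ¬◇¬s, u
5. s, u
6. ¬s, v
7. ¬◇¬s, v
8. s, v
Accessibility: uRu, uRv, vRv
Branch closes: s and ¬s both at v.
Every branch of the negation's tableau closes; the branch above is one of them.

Valid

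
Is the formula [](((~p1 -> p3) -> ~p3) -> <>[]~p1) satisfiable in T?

Satisfiable (open branch found)

1. [](((~p1 -> p3) -> ~p3) -> <>[]~p1), w0
2. ((~p1 -> p3) -> ~p3) -> <>[]~p1, w0
3. <>[]~p1, w0
4. []~p1, w1
5. ((~p1 -> p3) -> ~p3) -> <>[]~p1, w1
6. ~p1, w1
7. <>[]~p1, w1
8. []~p1, w2
9. ~p1, w2
Accessibility: w0Rw0, w0Rw1, w1Rw1, w1Rw2, w2Rw2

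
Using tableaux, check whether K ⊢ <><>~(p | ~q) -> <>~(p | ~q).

Tableau for the negation ~(<><>~(p | ~q) -> <>~(p | ~q)):
1. ~(<><>~(p | ~q) -> <>~(p | ~q)), 0
2. <><>~(p | ~q), 0
3. ~<>~(p | ~q), 0
4. <>~(p | ~q), 1
5. p | ~q, 1
6. ~q, 1
7. ~(p | ~q), 2
8. ~p, 2
9. q, 2
Accessibility: 0R1, 1R2
The negation has an open branch (countermodel exists).

No, not valid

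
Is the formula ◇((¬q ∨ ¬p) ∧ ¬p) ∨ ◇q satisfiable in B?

Yes, satisfiable

1. ◇((¬q ∨ ¬p) ∧ ¬p) ∨ ◇q, w0
2. ◇q, w0
3. q, w1
Accessibility: w0Rw0, w0Rw1, w1Rw0, w1Rw1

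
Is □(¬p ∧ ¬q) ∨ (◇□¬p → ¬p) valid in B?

Valid

Tableau for the negation ¬(□(¬p ∧ ¬q) ∨ (◇□¬p → ¬p)):
1. ¬(□(¬p ∧ ¬q) ∨ (◇□¬p → ¬p)), 0
2. ¬□(¬p ∧ ¬q), 0
3. ¬(◇□¬p → ¬p), 0
4. ◇□¬p, 0
5. p, 0
6. ¬(¬p ∧ ¬q), 1
7. q, 1
8. □¬p, 2
9. ¬p, 0
Accessibility: 0R0, 0R1, 0R2, 1R0, 1R1, 2R0, 2R2
Branch closes: p and ¬p both at 0.
All branches of the negation close; one closing branch shown above.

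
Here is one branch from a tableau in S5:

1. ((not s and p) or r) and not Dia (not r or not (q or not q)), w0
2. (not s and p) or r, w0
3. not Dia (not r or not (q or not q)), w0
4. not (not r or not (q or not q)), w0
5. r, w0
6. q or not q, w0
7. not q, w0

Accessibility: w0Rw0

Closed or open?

Open

There is no literal clash: for every atom and world, at most one sign appears.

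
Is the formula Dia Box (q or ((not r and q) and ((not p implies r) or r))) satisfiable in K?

1. Dia Box (q or ((not r and q) and ((not p implies r) or r))), u
2. Box (q or ((not r and q) and ((not p implies r) or r))), v
Accessibility: uRv

Satisfiable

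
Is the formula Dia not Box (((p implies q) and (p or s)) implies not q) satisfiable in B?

Yes, satisfiable

1. Dia not Box (((p implies q) and (p or s)) implies not q), u
2. not Box (((p implies q) and (p or s)) implies not q), v
3. not (((p implies q) and (p or s)) implies not q), w
4. (p implies q) and (p or s), w
5. q, w
6. p implies q, w
7. p or s, w
8. s, w
Accessibility: uRu, uRv, vRu, vRv, vRw, wRv, wRw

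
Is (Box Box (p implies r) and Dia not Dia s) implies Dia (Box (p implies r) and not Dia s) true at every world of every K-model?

Tableau for the negation not ((Box Box (p implies r) and Dia not Dia s) implies Dia (Box (p implies r) and not Dia s)):
1. not ((Box Box (p implies r) and Dia not Dia s) implies Dia (Box (p implies r) and not Dia s)), 0
2. Box Box (p implies r) and Dia not Dia s, 0   [neg-implies-rule on 1]
3. not Dia (Box (p implies r) and not Dia s), 0   [neg-implies-rule on 1]
4. Box Box (p implies r), 0   [and-rule on 2]
5. Dia not Dia s, 0   [and-rule on 2]
6. not Dia s, 1   [Dia-rule on 5: fresh world 1, 0R1]
7. not (Box (p implies r) and not Dia s), 1   [neg-Dia-rule on 3 via 0R1]
8. Box (p implies r), 1   [Box-rule on 4 via 0R1]
9. not Box (p implies r), 1   [neg-and-rule on 7 (branches; this branch)]
10. not (p implies r), 2   [neg-Box-rule on 9: fresh world 2, 1R2]
11. p, 2   [neg-implies-rule on 10]
12. not r, 2   [neg-implies-rule on 10]
13. not s, 2   [neg-Dia-rule on 6 via 1R2]
14. p implies r, 2   [Box-rule on 8 via 1R2]
15. r, 2   [implies-rule on 14 (branches; this branch)]
Accessibility: 0R1, 1R2
Branch closes: r and not r both at 2.
All branches of the negation close; one closing branch shown above.

Valid in K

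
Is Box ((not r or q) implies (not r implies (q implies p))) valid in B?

Not valid

Tableau for the negation not Box ((not r or q) implies (not r implies (q implies p))):
1. not Box ((not r or q) implies (not r implies (q implies p))), 0
2. not ((not r or q) implies (not r implies (q implies p))), 1
3. not r or q, 1
4. not (not r implies (q implies p)), 1
5. not r, 1
6. not (q implies p), 1
7. q, 1
8. not p, 1
Accessibility: 0R0, 0R1, 1R0, 1R1
The negation has an open branch (countermodel exists).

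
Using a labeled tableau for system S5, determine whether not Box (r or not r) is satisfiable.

1. not Box (r or not r), w0
2. not (r or not r), w1
3. not r, w1
4. r, w1
Accessibility: w0Rw0, w0Rw1, w1Rw0, w1Rw1
Branch closes: r and not r both at w1.
All branches of the tableau close; one closing branch shown above.

Unsatisfiable (every branch closes)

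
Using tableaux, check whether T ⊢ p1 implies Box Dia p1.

Tableau for the negation not (p1 implies Box Dia p1):
1. not (p1 implies Box Dia p1), 0
2. p1, 0
3. not Box Dia p1, 0
4. not Dia p1, 1
5. not p1, 1
Accessibility: 0R0, 0R1, 1R1
The negation has an open branch (countermodel exists).

No, not valid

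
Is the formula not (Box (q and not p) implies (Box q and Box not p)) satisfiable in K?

1. not (Box (q and not p) implies (Box q and Box not p)), w0
2. Box (q and not p), w0
3. not (Box q and Box not p), w0
4. not Box not p, w0
5. p, w1
6. q and not p, w1
7. q, w1
8. not p, w1
Accessibility: w0Rw1
Branch closes: p and not p both at w1.
Every branch closes; the branch above is one of them.

No, unsatisfiable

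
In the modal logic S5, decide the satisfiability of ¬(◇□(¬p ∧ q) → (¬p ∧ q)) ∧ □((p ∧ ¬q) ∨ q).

Unsatisfiable

1. ¬(◇□(¬p ∧ q) → (¬p ∧ q)) ∧ □((p ∧ ¬q) ∨ q), w0
2. ¬(◇□(¬p ∧ q) → (¬p ∧ q)), w0
3. □((p ∧ ¬q) ∨ q), w0
4. ◇□(¬p ∧ q), w0
5. ¬(¬p ∧ q), w0
6. (p ∧ ¬q) ∨ q, w0
7. ¬q, w0
8. p ∧ ¬q, w0
9. p, w0
10. □(¬p ∧ q), w1
11. (p ∧ ¬q) ∨ q, w1
12. ¬p ∧ q, w0
13. ¬p, w0
14. q, w0
Accessibility: w0Rw0, w0Rw1, w1Rw0, w1Rw1
Branch closes: p and ¬p both at w0.
(One branch shown.) All branches close.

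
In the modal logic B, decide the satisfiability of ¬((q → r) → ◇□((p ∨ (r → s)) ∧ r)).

Satisfiable (open branch found)

1. ¬((q → r) → ◇□((p ∨ (r → s)) ∧ r)), 0
2. q → r, 0
3. ¬◇□((p ∨ (r → s)) ∧ r), 0
4. ¬□((p ∨ (r → s)) ∧ r), 0
5. r, 0
6. ¬((p ∨ (r → s)) ∧ r), 1
7. ¬□((p ∨ (r → s)) ∧ r), 1
8. ¬r, 1
9. ¬((p ∨ (r → s)) ∧ r), 2
10. ¬r, 2
Accessibility: 0R0, 0R1, 1R0, 1R1, 1R2, 2R1, 2R2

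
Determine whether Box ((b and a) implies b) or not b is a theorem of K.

Tableau for the negation not (Box ((b and a) implies b) or not b):
1. not (Box ((b and a) implies b) or not b), u
2. not Box ((b and a) implies b), u
3. b, u
4. not ((b and a) implies b), v
5. b and a, v
6. not b, v
7. b, v
8. a, v
Accessibility: uRv
Branch closes: b and not b both at v.
Every branch of the negation's tableau closes; the branch above is one of them.

Valid in K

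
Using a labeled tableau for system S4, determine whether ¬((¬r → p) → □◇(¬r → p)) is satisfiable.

1. ¬((¬r → p) → □◇(¬r → p)), 0
2. ¬r → p, 0   [¬→-rule on 1]
3. ¬□◇(¬r → p), 0   [¬→-rule on 1]
4. p, 0   [→-rule on 2 (branches; this branch)]
5. ¬◇(¬r → p), 1   [¬□-rule on 3: fresh world 1, 0R1]
6. ¬(¬r → p), 1   [¬◇-rule on 5 via 1R1]
7. ¬r, 1   [¬→-rule on 6]
8. ¬p, 1   [¬→-rule on 6]
Accessibility: 0R0, 0R1, 1R1

Satisfiable (open branch found)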